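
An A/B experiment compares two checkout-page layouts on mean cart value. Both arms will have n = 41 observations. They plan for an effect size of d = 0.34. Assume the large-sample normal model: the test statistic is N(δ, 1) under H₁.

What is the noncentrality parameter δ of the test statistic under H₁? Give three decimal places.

δ ≈ 1.539

The noncentrality parameter scales effect size by the design's sample-size factor: δ = d·√(n/2) = 0.34 × √(41/2) = 1.5394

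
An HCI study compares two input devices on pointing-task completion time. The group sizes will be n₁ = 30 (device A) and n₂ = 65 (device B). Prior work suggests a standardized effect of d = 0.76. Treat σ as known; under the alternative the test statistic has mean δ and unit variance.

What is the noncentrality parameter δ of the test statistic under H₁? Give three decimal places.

The noncentrality parameter scales effect size by the design's sample-size factor: δ = d / √(1/n₁ + 1/n₂) = 0.76 / √(1/30 + 1/65) = 3.4433

δ ≈ 3.443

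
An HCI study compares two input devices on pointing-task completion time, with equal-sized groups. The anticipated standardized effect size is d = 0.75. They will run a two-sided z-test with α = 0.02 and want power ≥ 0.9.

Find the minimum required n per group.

n = 47 per group

Set Φ(δ − 2.326) = 0.9; then δ − 2.326 = Φ⁻¹(0.9) = 1.282, giving δ = 3.608.
(Ignoring the negligible lower-tail rejection probability gives the usual closed-form inversion.)
δ = d·√(n/2) ⇒ n = 2(δ/d)² = 2 × (3.608 / 0.75)² = 46.28.
Rounding up, n = 47 per group.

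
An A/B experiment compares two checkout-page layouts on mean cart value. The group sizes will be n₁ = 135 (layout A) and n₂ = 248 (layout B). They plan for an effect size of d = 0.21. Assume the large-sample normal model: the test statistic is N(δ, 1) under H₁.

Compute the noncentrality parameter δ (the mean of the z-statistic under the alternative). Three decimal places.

δ ≈ 1.963

The noncentrality parameter scales effect size by the design's sample-size factor: δ = d / √(1/n₁ + 1/n₂) = 0.21 / √(1/135 + 1/248) = 1.9634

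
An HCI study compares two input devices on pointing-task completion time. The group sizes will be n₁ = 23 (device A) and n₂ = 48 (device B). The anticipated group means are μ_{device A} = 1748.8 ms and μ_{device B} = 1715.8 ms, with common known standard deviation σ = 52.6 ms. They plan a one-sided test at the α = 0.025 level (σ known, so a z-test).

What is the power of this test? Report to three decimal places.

Standardized effect: d = |μ_{device A} − μ_{device B}| / σ = |1748.8 − 1715.8| / 52.6 = 0.6274
Noncentrality parameter: δ = d / √(1/n₁ + 1/n₂) = 0.6274 / √(1/23 + 1/48) = 2.4739
Critical value for a one-sided test at α = 0.025: z_α = 1.960.
Power = P(Z > 1.960 − δ) = Φ(0.514) = 0.6964.

Power ≈ 0.696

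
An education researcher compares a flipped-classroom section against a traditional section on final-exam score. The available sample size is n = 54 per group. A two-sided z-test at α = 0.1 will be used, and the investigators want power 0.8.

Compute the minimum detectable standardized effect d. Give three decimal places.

d ≈ 0.479

Need Φ(δ − 1.645) = 0.8, so δ = 1.645 + 0.842 = 2.486.
(The second rejection-region term Φ(−δ − z_{α/2}) is negligible and dropped.)
δ = d·√(n/2) ⇒ d = δ/√(n/2) = 2.486/√(54/2) = 0.4785.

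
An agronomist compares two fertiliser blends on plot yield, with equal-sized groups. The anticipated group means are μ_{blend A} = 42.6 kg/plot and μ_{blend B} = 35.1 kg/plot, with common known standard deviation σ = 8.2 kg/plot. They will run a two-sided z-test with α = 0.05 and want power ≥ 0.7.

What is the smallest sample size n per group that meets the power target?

n = 15 per group

Standardized effect: d = |μ_{blend A} − μ_{blend B}| / σ = |42.6 − 35.1| / 8.2 = 0.9146
Set Φ(δ − 1.960) = 0.7; then δ − 1.960 = Φ⁻¹(0.7) = 0.524, giving δ = 2.484.
(The Φ(−δ − z_{α/2}) term is vanishingly small for δ > 0 and is dropped in the standard sample-size formula.)
δ = d·√(n/2) ⇒ n = 2(δ/d)² = 2 × (2.484 / 0.9146)² = 14.76.
Round up to the next whole unit.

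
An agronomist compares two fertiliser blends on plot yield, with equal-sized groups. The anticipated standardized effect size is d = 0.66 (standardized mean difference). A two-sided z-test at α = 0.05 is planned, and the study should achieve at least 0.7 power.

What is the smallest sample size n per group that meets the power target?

Set Φ(δ − 1.960) = 0.7; then δ − 1.960 = Φ⁻¹(0.7) = 0.524, giving δ = 2.484.
(The Φ(−δ − z_{α/2}) term is vanishingly small for δ > 0 and is dropped in the standard sample-size formula.)
δ = d·√(n/2) ⇒ n = 2(δ/d)² = 2 × (2.484 / 0.66)² = 28.34.
Rounding up, n = 29 per group.

n = 29 per group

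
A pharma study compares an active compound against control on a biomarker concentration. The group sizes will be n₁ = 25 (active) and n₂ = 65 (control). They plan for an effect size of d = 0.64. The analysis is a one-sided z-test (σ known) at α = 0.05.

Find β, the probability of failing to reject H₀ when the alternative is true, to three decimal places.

Noncentrality parameter: δ = d / √(1/n₁ + 1/n₂) = 0.64 / √(1/25 + 1/65) = 2.7195
Critical value for a one-sided test at α = 0.05: z_α = 1.645.
Power = Φ(δ − 1.645) = Φ(1.075) = 0.8587.
Type II error: β = 1 − power = 1 − 0.8587 = 0.1413.

β ≈ 0.141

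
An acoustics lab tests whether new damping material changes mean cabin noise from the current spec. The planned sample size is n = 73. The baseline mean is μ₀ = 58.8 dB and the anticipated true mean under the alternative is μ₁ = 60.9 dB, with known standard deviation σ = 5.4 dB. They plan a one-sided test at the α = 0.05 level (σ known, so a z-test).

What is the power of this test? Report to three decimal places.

Power ≈ 0.953

Standardized effect: d = |μ₁ − μ₀| / σ = |60.9 − 58.8| / 5.4 = 0.3889
Noncentrality parameter: δ = d·√n = 0.3889 × √73 = 3.3227
One-sided α = 0.05 → critical value z_{0.05} = 1.645.
Power = Φ(δ − 1.645) = Φ(1.678) = 0.9533.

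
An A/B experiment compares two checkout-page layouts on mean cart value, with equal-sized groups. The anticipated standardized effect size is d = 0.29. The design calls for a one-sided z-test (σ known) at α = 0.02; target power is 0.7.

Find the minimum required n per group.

n = 159 per group

For power 0.7 need Φ(δ − z_{0.02}) = 0.7, so δ = z_{0.02} + z_{0.30} = 2.054 + 0.524 = 2.578.
δ = d·√(n/2) ⇒ n = 2(δ/d)² = 2 × (2.578 / 0.29)² = 158.07.
Round up to the next whole unit.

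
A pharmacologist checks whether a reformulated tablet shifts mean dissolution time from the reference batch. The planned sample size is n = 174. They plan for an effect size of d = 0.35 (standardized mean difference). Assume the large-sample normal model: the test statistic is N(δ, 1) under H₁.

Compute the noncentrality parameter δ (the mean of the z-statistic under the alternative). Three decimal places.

δ ≈ 4.617

The noncentrality parameter scales effect size by the design's sample-size factor: δ = d·√n = 0.35 × √174 = 4.6168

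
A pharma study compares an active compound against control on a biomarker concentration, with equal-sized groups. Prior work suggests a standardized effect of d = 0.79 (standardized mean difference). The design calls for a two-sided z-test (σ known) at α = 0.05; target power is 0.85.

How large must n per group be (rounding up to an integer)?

n = 29 per group

Set Φ(δ − 1.960) = 0.85; then δ − 1.960 = Φ⁻¹(0.85) = 1.036, giving δ = 2.996.
(The Φ(−δ − z_{α/2}) term is vanishingly small for δ > 0 and is dropped in the standard sample-size formula.)
δ = d·√(n/2) ⇒ n = 2(δ/d)² = 2 × (2.996 / 0.79)² = 28.77.
Round up to the next whole unit.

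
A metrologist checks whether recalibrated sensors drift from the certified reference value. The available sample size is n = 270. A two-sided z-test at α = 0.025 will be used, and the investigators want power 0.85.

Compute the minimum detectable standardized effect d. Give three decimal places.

Required noncentrality: δ = z_{0.0125} + z_{0.15} = 2.241 + 1.036 = 3.278.
(The second rejection-region term Φ(−δ − z_{α/2}) is negligible and dropped.)
δ = d·√n ⇒ d = δ/√n = 3.278/√270 = 0.1995.

d ≈ 0.199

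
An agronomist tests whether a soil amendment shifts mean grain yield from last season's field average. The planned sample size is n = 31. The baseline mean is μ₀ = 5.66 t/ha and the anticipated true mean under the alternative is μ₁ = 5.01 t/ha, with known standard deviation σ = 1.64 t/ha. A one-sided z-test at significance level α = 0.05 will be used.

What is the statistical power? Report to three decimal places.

Standardized effect: d = |μ₁ − μ₀| / σ = |5.01 − 5.66| / 1.64 = 0.3963
Noncentrality parameter: δ = d·√n = 0.3963 × √31 = 2.2067
One-sided α = 0.05 → critical value z_{0.05} = 1.645.
Power = P(Z > 1.645 − δ) = Φ(0.562) = 0.7129.

Power ≈ 0.713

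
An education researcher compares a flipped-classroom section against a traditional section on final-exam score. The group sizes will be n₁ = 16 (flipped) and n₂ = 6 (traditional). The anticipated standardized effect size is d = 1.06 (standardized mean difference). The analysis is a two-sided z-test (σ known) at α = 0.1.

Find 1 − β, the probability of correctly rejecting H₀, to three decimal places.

Noncentrality parameter: δ = d / √(1/n₁ + 1/n₂) = 1.06 / √(1/16 + 1/6) = 2.2143
Two-sided α = 0.1 → critical value z_{0.05} = 1.645.
Power = Φ(δ − 1.645) + Φ(−δ − 1.645) = Φ(0.569) + Φ(-3.859) = 0.7155 + 0.0001 = 0.7155.

Power ≈ 0.716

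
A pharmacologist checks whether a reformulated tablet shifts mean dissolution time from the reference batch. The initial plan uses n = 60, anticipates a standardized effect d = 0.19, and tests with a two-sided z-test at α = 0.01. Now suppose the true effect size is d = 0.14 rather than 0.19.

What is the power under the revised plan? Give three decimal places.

Power ≈ 0.068

With d = 0.14: δ = d·√n = 0.14 × √60 = 1.0844. Critical value z_{0.005} = 2.576.
Revised power = Φ(δ − 2.576) + Φ(−δ − 2.576) = Φ(-1.491) + Φ(-3.660) = 0.0679 + 0.0001 = 0.0681.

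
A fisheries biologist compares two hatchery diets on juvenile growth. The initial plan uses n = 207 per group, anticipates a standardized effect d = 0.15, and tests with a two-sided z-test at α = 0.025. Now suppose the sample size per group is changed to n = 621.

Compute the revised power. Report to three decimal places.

Power ≈ 0.656

With n = 621 per group: δ = d·√(n/2) = 0.15 × √(621/2) = 2.6432. Critical value z_{0.0125} = 2.241.
Revised power = Φ(δ − 2.241) + Φ(−δ − 2.241) = Φ(0.402) + Φ(-4.885) = 0.6561 + 0.0000 = 0.6561.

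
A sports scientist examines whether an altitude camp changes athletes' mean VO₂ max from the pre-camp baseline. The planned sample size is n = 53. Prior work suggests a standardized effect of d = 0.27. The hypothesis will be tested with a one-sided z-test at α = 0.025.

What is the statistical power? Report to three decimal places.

Noncentrality parameter: δ = d·√n = 0.27 × √53 = 1.9656
One-sided α = 0.025 → critical value z_{0.025} = 1.960.
Power = P(Z > 1.960 − δ) = Φ(0.006) = 0.5023.

Power ≈ 0.502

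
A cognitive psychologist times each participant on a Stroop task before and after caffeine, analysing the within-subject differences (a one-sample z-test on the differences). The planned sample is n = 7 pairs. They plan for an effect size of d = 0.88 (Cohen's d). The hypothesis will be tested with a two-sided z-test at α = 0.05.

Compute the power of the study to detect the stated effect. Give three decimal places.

Noncentrality parameter: δ = d·√n = 0.88 × √7 = 2.3283
Critical value for a two-sided test at α = 0.05: z_{α/2} = 1.960.
Power = Φ(δ − 1.960) + Φ(−δ − 1.960) = Φ(0.368) + Φ(-4.288) = 0.6437 + 0.0000 = 0.6437.

Power ≈ 0.644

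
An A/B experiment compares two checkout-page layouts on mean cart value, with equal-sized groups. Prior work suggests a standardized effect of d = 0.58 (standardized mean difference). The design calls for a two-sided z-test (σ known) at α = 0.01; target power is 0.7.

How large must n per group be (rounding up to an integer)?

For power 0.7 need Φ(δ − z_{0.005}) = 0.7, so δ = z_{0.005} + z_{0.30} = 2.576 + 0.524 = 3.100.
(Ignoring the negligible lower-tail rejection probability gives the usual closed-form inversion.)
δ = d·√(n/2) ⇒ n = 2(δ/d)² = 2 × (3.100 / 0.58)² = 57.14.
Rounding up, n = 58 per group.

n = 58 per group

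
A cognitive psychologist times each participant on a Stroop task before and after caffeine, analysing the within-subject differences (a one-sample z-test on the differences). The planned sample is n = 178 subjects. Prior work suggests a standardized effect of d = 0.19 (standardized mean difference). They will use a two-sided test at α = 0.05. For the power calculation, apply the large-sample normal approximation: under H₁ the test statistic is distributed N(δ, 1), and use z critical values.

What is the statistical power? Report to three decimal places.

Noncentrality parameter: δ = d·√n = 0.19 × √178 = 2.5349
Critical value for a two-sided test at α = 0.05: z_{α/2} = 1.960.
Power = Φ(δ − 1.960) + Φ(−δ − 1.960) = Φ(0.575) + Φ(-4.495) = 0.7173 + 0.0000 = 0.7173.

Power ≈ 0.717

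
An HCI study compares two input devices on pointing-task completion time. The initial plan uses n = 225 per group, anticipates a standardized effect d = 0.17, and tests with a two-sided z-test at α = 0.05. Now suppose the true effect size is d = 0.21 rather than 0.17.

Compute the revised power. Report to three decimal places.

With d = 0.21: δ = d·√(n/2) = 0.21 × √(225/2) = 2.2274. Critical value z_{0.025} = 1.960.
Revised power = Φ(δ − 1.960) + Φ(−δ − 1.960) = Φ(0.267) + Φ(-4.187) = 0.6054 + 0.0000 = 0.6054.

Power ≈ 0.605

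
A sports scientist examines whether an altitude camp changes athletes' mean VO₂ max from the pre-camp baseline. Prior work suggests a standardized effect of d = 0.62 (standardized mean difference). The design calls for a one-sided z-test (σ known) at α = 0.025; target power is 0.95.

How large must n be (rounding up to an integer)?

Set Φ(δ − 1.960) = 0.95; then δ − 1.960 = Φ⁻¹(0.95) = 1.645, giving δ = 3.605.
δ = d·√n ⇒ n = (δ/d)² = (3.605 / 0.62)² = 33.81.
Rounding up, n = 34.

n = 34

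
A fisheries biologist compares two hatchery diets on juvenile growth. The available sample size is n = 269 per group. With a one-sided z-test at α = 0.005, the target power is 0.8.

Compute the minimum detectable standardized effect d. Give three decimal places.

Need Φ(δ − 2.576) = 0.8, so δ = 2.576 + 0.842 = 3.417.
δ = d·√(n/2) ⇒ d = δ/√(n/2) = 3.417/√(269/2) = 0.2947.

d ≈ 0.295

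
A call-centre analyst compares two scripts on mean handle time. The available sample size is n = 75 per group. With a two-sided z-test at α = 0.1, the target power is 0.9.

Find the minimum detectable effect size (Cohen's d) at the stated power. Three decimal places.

d ≈ 0.478

Need Φ(δ − 1.645) = 0.9, so δ = 1.645 + 1.282 = 2.926.
(Lower-tail contribution to power is negligible for δ > 0.)
δ = d·√(n/2) ⇒ d = δ/√(n/2) = 2.926/√(75/2) = 0.4779.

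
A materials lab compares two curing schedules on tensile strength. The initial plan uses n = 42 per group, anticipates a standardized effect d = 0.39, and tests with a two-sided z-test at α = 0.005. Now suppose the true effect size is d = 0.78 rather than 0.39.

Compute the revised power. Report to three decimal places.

With d = 0.78: δ = d·√(n/2) = 0.78 × √(42/2) = 3.5744. Critical value z_{0.0025} = 2.807.
Revised power = Φ(δ − 2.807) + Φ(−δ − 2.807) = Φ(0.767) + Φ(-6.381) = 0.7786 + 0.0000 = 0.7786.

Power ≈ 0.779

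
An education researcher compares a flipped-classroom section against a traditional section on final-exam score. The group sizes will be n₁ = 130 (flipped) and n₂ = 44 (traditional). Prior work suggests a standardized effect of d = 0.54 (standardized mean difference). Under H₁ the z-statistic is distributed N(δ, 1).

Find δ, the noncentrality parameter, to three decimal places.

The noncentrality parameter scales effect size by the design's sample-size factor: δ = d / √(1/n₁ + 1/n₂) = 0.54 / √(1/130 + 1/44) = 3.0961

δ ≈ 3.096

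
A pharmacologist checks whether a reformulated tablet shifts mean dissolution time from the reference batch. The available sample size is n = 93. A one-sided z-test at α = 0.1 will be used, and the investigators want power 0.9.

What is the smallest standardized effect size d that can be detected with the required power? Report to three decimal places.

Need Φ(δ − 1.282) = 0.9, so δ = 1.282 + 1.282 = 2.563.
δ = d·√n ⇒ d = δ/√n = 2.563/√93 = 0.2658.

d ≈ 0.266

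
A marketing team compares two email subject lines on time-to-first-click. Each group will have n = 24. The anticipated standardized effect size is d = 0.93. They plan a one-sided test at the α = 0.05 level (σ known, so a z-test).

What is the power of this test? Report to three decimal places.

Power ≈ 0.943

Noncentrality parameter: δ = d·√(n/2) = 0.93 × √(24/2) = 3.2216
Critical value for a one-sided test at α = 0.05: z_α = 1.645.
Power = P(Z > 1.645 − δ) = Φ(1.577) = 0.9426.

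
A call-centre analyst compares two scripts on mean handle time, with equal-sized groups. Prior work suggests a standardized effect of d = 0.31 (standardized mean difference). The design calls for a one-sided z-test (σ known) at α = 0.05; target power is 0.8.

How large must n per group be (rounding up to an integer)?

n = 129 per group

For power 0.8 need Φ(δ − z_{0.05}) = 0.8, so δ = z_{0.05} + z_{0.20} = 1.645 + 0.842 = 2.486.
δ = d·√(n/2) ⇒ n = 2(δ/d)² = 2 × (2.486 / 0.31)² = 128.67.
Round up to the next whole unit.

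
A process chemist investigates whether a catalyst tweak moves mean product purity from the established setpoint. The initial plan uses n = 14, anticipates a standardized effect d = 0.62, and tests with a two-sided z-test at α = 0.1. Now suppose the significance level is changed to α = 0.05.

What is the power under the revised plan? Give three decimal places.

Power ≈ 0.641

δ = d·√n = 0.62 × √14 = 2.3198 (unchanged). New critical value: z_{0.025} = 1.960.
Revised power = Φ(δ − 1.960) + Φ(−δ − 1.960) = Φ(0.360) + Φ(-4.280) = 0.6405 + 0.0000 = 0.6405.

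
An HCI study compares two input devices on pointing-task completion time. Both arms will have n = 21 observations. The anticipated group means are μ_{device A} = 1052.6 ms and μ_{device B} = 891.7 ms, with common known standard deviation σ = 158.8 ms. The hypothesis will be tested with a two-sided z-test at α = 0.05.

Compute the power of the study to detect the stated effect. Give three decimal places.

Power ≈ 0.907

Standardized effect: d = |μ_{device A} − μ_{device B}| / σ = |1052.6 − 891.7| / 158.8 = 1.0132
Noncentrality parameter: δ = d·√(n/2) = 1.0132 × √(21/2) = 3.2832
Two-sided α = 0.05 → critical value z_{0.025} = 1.960.
Power = Φ(δ − 1.960) + Φ(−δ − 1.960) = Φ(1.323) + Φ(-5.243) = 0.9071 + 0.0000 = 0.9071.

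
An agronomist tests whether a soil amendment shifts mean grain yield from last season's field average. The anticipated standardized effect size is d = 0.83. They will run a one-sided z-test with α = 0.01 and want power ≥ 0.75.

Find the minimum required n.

For power 0.75 need Φ(δ − z_{0.01}) = 0.75, so δ = z_{0.01} + z_{0.25} = 2.326 + 0.674 = 3.001.
δ = d·√n ⇒ n = (δ/d)² = (3.001 / 0.83)² = 13.07.
Round up to the next whole unit.

n = 14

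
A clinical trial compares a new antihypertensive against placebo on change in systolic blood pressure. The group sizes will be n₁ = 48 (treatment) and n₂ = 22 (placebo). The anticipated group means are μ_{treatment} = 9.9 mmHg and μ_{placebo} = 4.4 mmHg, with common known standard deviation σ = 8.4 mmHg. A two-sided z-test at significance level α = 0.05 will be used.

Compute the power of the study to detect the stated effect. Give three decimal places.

Standardized effect: d = |μ_{treatment} − μ_{placebo}| / σ = |9.9 − 4.4| / 8.4 = 0.6548
Noncentrality parameter: δ = d / √(1/n₁ + 1/n₂) = 0.6548 / √(1/48 + 1/22) = 2.5431
Critical value for a two-sided test at α = 0.05: z_{α/2} = 1.960.
Power = Φ(δ − 1.960) + Φ(−δ − 1.960) = Φ(0.583) + Φ(-4.503) = 0.7201 + 0.0000 = 0.7201.

Power ≈ 0.720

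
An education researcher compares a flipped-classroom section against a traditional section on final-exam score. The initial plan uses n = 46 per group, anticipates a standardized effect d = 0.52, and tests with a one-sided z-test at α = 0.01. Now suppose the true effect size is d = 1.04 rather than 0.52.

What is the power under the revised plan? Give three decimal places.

With d = 1.04: δ = d·√(n/2) = 1.04 × √(46/2) = 4.9877. Critical value z_{0.01} = 2.326.
Revised power = Φ(δ − 2.326) = Φ(2.661) = 0.9961.

Power ≈ 0.996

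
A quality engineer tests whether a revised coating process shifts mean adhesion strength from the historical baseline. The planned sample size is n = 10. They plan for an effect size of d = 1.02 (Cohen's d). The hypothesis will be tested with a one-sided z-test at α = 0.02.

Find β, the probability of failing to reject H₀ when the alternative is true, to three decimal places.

β ≈ 0.121

Noncentrality parameter: δ = d·√n = 1.02 × √10 = 3.2255
Critical value for a one-sided test at α = 0.02: z_α = 2.054.
Power = Φ(δ − 2.054) = Φ(1.172) = 0.8794.
Type II error: β = 1 − power = 1 − 0.8794 = 0.1206.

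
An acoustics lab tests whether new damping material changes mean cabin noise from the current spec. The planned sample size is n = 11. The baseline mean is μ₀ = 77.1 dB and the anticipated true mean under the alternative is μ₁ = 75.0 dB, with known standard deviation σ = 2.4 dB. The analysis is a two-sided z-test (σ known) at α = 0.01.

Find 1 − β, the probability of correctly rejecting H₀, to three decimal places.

Standardized effect: d = |μ₁ − μ₀| / σ = |75.0 − 77.1| / 2.4 = 0.8750
Noncentrality parameter: δ = d·√n = 0.8750 × √11 = 2.9020
Two-sided α = 0.01 → critical value z_{0.005} = 2.576.
Power = Φ(δ − 2.576) + Φ(−δ − 2.576) = Φ(0.326) + Φ(-5.478) = 0.6279 + 0.0000 = 0.6279.

Power ≈ 0.628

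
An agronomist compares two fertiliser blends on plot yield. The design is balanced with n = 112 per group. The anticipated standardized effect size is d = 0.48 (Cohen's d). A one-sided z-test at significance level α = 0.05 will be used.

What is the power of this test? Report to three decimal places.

Noncentrality parameter: δ = d·√(n/2) = 0.48 × √(112/2) = 3.5920
Critical value for a one-sided test at α = 0.05: z_α = 1.645.
Power = P(Z > 1.645 − δ) = Φ(1.947) = 0.9742.

Power ≈ 0.974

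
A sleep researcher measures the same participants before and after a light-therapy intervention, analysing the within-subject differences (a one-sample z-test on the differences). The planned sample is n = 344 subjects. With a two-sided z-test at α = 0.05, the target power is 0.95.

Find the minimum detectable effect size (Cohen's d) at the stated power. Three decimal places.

d ≈ 0.194

Required noncentrality: δ = z_{0.025} + z_{0.05} = 1.960 + 1.645 = 3.605.
(Lower-tail contribution to power is negligible for δ > 0.)
δ = d·√n ⇒ d = δ/√n = 3.605/√344 = 0.1944.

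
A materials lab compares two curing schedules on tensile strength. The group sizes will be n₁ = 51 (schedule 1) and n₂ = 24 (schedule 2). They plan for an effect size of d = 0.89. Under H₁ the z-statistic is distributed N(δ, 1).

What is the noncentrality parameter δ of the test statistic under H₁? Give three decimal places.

The noncentrality parameter scales effect size by the design's sample-size factor: δ = d / √(1/n₁ + 1/n₂) = 0.89 / √(1/51 + 1/24) = 3.5954

δ ≈ 3.595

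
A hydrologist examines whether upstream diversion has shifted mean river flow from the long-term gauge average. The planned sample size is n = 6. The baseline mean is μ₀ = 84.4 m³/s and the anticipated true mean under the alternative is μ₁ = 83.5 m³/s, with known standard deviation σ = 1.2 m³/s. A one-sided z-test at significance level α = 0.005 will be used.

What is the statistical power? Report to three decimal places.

Power ≈ 0.230

Standardized effect: d = |μ₁ − μ₀| / σ = |83.5 − 84.4| / 1.2 = 0.7500
Noncentrality parameter: δ = d·√n = 0.7500 × √6 = 1.8371
Critical value for a one-sided test at α = 0.005: z_α = 2.576.
Power = P(Z > 2.576 − δ) = Φ(-0.739) = 0.2300.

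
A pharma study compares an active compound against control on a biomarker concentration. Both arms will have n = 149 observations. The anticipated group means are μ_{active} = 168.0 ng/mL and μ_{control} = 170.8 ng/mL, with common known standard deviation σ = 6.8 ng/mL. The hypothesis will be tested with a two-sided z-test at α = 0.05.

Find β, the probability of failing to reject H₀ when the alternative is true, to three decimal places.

Standardized effect: d = |μ_{active} − μ_{control}| / σ = |168.0 − 170.8| / 6.8 = 0.4118
Noncentrality parameter: δ = d·√(n/2) = 0.4118 × √(149/2) = 3.5541
Critical value for a two-sided test at α = 0.05: z_{α/2} = 1.960.
Power = Φ(δ − 1.960) + Φ(−δ − 1.960) = Φ(1.594) + Φ(-5.514) = 0.9445 + 0.0000 = 0.9445.
Type II error: β = 1 − power = 1 − 0.9445 = 0.0555.

β ≈ 0.055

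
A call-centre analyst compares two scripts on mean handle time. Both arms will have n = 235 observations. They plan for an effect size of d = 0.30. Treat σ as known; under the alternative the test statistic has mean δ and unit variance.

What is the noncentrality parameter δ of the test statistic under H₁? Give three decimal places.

The noncentrality parameter scales effect size by the design's sample-size factor: δ = d·√(n/2) = 0.30 × √(235/2) = 3.2519

δ ≈ 3.252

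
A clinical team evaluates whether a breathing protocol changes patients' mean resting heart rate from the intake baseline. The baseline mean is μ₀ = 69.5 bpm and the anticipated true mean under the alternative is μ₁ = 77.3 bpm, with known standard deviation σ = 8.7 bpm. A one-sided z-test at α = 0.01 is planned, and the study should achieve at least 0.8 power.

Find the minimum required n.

Standardized effect: d = |μ₁ − μ₀| / σ = |77.3 − 69.5| / 8.7 = 0.8966
For power 0.8 need Φ(δ − z_{0.01}) = 0.8, so δ = z_{0.01} + z_{0.20} = 2.326 + 0.842 = 3.168.
δ = d·√n ⇒ n = (δ/d)² = (3.168 / 0.8966)² = 12.49.
Round up to the next whole unit.

n = 13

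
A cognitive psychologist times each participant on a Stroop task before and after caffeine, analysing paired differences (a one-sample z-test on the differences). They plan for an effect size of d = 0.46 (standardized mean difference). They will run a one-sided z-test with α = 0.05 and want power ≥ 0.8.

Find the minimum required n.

For power 0.8 need Φ(δ − z_{0.05}) = 0.8, so δ = z_{0.05} + z_{0.20} = 1.645 + 0.842 = 2.486.
δ = d·√n ⇒ n = (δ/d)² = (2.486 / 0.46)² = 29.22.
Rounding up, n = 30.

n = 30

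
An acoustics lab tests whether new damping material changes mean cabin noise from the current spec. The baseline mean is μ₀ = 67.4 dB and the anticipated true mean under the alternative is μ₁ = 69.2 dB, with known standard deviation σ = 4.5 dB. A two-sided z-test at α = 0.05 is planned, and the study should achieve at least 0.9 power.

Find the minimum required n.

n = 66

Standardized effect: d = |μ₁ − μ₀| / σ = |69.2 − 67.4| / 4.5 = 0.4000
Set Φ(δ − 1.960) = 0.9; then δ − 1.960 = Φ⁻¹(0.9) = 1.282, giving δ = 3.242.
(Ignoring the negligible lower-tail rejection probability gives the usual closed-form inversion.)
δ = d·√n ⇒ n = (δ/d)² = (3.242 / 0.4000)² = 65.67.
Rounding up, n = 66.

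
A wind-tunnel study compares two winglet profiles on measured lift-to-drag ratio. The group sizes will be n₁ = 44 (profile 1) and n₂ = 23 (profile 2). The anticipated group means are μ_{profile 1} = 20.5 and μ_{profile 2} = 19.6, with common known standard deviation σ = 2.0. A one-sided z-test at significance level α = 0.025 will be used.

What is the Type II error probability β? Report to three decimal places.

Standardized effect: d = |μ_{profile 1} − μ_{profile 2}| / σ = |20.5 − 19.6| / 2.0 = 0.4500
Noncentrality parameter: δ = d / √(1/n₁ + 1/n₂) = 0.4500 / √(1/44 + 1/23) = 1.7489
Critical value for a one-sided test at α = 0.025: z_α = 1.960.
Power = P(Z > 1.960 − δ) = Φ(-0.211) = 0.4164.
Type II error: β = 1 − power = 1 − 0.4164 = 0.5836.

β ≈ 0.584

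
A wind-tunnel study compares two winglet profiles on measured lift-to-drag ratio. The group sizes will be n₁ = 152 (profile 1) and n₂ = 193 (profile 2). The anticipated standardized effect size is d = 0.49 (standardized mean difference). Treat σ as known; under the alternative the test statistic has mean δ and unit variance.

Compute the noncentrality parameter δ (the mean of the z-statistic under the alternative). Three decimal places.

δ ≈ 4.518

δ = d / √(1/n₁ + 1/n₂) = 0.49 / √(1/152 + 1/193) = 4.5184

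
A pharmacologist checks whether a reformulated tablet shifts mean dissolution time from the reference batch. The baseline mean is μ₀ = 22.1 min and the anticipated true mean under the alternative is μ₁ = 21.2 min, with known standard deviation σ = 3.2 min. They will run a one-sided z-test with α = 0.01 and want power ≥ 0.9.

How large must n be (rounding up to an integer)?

n = 165

Standardized effect: d = |μ₁ − μ₀| / σ = |21.2 − 22.1| / 3.2 = 0.2812
Set Φ(δ − 2.326) = 0.9; then δ − 2.326 = Φ⁻¹(0.9) = 1.282, giving δ = 3.608.
δ = d·√n ⇒ n = (δ/d)² = (3.608 / 0.2812)² = 164.56.
Rounding up, n = 165.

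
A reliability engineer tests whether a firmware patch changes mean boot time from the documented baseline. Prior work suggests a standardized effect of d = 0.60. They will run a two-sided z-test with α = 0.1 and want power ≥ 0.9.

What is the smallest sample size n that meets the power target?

n = 24

For power 0.9 need Φ(δ − z_{0.05}) = 0.9, so δ = z_{0.05} + z_{0.10} = 1.645 + 1.282 = 2.926.
(Ignoring the negligible lower-tail rejection probability gives the usual closed-form inversion.)
δ = d·√n ⇒ n = (δ/d)² = (2.926 / 0.60)² = 23.79.
Round up to the next whole unit.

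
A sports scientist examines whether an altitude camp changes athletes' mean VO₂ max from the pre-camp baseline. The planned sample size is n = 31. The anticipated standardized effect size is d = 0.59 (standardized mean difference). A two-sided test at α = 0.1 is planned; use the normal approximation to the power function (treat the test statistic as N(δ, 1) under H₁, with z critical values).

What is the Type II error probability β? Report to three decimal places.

β ≈ 0.050

Noncentrality parameter: δ = d·√n = 0.59 × √31 = 3.2850
Two-sided α = 0.1 → critical value z_{0.05} = 1.645.
Power = Φ(δ − 1.645) + Φ(−δ − 1.645) = Φ(1.640) + Φ(-4.930) = 0.9495 + 0.0000 = 0.9495.
Type II error: β = 1 − power = 1 − 0.9495 = 0.0505.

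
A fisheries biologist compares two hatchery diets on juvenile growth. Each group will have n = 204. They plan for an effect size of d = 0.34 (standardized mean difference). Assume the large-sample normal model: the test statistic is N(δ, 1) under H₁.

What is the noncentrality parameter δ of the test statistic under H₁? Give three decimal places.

The noncentrality parameter scales effect size by the design's sample-size factor: δ = d·√(n/2) = 0.34 × √(204/2) = 3.4338

δ ≈ 3.434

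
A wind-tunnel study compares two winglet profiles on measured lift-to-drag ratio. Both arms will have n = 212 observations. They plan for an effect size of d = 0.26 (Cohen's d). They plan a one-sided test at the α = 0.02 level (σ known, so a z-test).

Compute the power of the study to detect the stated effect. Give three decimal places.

Noncentrality parameter: δ = d·√(n/2) = 0.26 × √(212/2) = 2.6769
One-sided α = 0.02 → critical value z_{0.02} = 2.054.
Power = Φ(δ − 2.054) = Φ(0.623) = 0.7334.

Power ≈ 0.733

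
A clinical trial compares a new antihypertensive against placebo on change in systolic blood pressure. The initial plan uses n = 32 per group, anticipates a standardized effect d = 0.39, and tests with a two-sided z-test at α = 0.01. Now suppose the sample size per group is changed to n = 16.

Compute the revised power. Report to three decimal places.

With n = 16 per group: δ = d·√(n/2) = 0.39 × √(16/2) = 1.1031. Critical value z_{0.005} = 2.576.
Revised power = Φ(δ − 2.576) + Φ(−δ − 2.576) = Φ(-1.473) + Φ(-3.679) = 0.0704 + 0.0001 = 0.0705.

Power ≈ 0.071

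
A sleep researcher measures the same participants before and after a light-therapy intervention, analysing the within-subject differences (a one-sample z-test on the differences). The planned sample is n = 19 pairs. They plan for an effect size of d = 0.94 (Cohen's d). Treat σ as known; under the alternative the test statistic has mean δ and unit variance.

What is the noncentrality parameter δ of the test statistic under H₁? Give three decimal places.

δ ≈ 4.097

δ = d·√n = 0.94 × √19 = 4.0974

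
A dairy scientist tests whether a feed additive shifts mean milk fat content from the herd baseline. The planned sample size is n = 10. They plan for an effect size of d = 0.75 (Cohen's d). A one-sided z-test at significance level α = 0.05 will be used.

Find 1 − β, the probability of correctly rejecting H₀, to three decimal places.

Noncentrality parameter: δ = d·√n = 0.75 × √10 = 2.3717
Critical value for a one-sided test at α = 0.05: z_α = 1.645.
Power = Φ(δ − 1.645) = Φ(0.727) = 0.7663.

Power ≈ 0.766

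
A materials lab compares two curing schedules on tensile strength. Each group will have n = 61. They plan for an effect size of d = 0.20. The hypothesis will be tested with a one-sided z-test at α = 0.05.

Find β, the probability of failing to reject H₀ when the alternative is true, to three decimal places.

Noncentrality parameter: δ = d·√(n/2) = 0.20 × √(61/2) = 1.1045
Critical value for a one-sided test at α = 0.05: z_α = 1.645.
Power = Φ(δ − 1.645) = Φ(-0.540) = 0.2945.
Type II error: β = 1 − power = 1 − 0.2945 = 0.7055.

β ≈ 0.706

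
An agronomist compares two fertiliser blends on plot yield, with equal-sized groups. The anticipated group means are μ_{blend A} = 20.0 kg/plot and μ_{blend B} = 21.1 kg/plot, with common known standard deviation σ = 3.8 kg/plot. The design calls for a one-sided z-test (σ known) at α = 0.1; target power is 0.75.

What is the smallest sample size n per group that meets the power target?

n = 92 per group

Standardized effect: d = |μ_{blend A} − μ_{blend B}| / σ = |20.0 − 21.1| / 3.8 = 0.2895
Set Φ(δ − 1.282) = 0.75; then δ − 1.282 = Φ⁻¹(0.75) = 0.674, giving δ = 1.956.
δ = d·√(n/2) ⇒ n = 2(δ/d)² = 2 × (1.956 / 0.2895)² = 91.32.
Round up to the next whole unit.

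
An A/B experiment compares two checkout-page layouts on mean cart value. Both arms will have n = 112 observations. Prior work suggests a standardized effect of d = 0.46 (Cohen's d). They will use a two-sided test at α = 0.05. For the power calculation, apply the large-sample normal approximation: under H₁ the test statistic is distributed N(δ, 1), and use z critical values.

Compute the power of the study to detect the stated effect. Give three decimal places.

Power ≈ 0.931

Noncentrality parameter: δ = d·√(n/2) = 0.46 × √(112/2) = 3.4423
Critical value for a two-sided test at α = 0.05: z_{α/2} = 1.960.
Power = Φ(δ − 1.960) + Φ(−δ − 1.960) = Φ(1.482) + Φ(-5.402) = 0.9309 + 0.0000 = 0.9309.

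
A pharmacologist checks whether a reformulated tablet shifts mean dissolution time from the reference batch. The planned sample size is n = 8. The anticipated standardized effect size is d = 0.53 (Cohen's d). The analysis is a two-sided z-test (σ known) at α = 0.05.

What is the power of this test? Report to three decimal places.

Noncentrality parameter: δ = d·√n = 0.53 × √8 = 1.4991
Critical value for a two-sided test at α = 0.05: z_{α/2} = 1.960.
Power = Φ(δ − 1.960) + Φ(−δ − 1.960) = Φ(-0.461) + Φ(-3.459) = 0.3224 + 0.0003 = 0.3227.

Power ≈ 0.323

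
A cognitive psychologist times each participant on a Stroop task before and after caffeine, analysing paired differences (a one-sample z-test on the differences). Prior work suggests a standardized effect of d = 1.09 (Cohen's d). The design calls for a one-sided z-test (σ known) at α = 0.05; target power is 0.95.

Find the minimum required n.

For power 0.95 need Φ(δ − z_{0.05}) = 0.95, so δ = z_{0.05} + z_{0.05} = 1.645 + 1.645 = 3.290.
δ = d·√n ⇒ n = (δ/d)² = (3.290 / 1.09)² = 9.11.
Rounding up, n = 10.

n = 10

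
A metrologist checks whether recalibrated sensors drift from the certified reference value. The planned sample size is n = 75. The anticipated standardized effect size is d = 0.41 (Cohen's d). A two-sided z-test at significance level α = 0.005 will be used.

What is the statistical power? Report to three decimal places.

Power ≈ 0.771

Noncentrality parameter: δ = d·√n = 0.41 × √75 = 3.5507
Critical value for a two-sided test at α = 0.005: z_{α/2} = 2.807.
Power = Φ(δ − 2.807) + Φ(−δ − 2.807) = Φ(0.744) + Φ(-6.358) = 0.7715 + 0.0000 = 0.7715.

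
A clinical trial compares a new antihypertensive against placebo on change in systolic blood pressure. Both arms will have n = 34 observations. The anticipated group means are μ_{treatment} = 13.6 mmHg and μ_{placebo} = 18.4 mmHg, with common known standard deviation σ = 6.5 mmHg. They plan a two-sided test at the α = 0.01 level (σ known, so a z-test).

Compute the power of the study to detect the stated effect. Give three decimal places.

Power ≈ 0.680

Standardized effect: d = |μ_{treatment} − μ_{placebo}| / σ = |13.6 − 18.4| / 6.5 = 0.7385
Noncentrality parameter: δ = d·√(n/2) = 0.7385 × √(34/2) = 3.0448
Critical value for a two-sided test at α = 0.01: z_{α/2} = 2.576.
Power = Φ(δ − 2.576) + Φ(−δ − 2.576) = Φ(0.469) + Φ(-5.621) = 0.6804 + 0.0000 = 0.6804.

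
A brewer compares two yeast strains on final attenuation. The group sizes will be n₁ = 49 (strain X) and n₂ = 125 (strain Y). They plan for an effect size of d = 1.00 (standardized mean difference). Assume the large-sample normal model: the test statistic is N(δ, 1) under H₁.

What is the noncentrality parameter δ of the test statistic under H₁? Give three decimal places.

The noncentrality parameter scales effect size by the design's sample-size factor: δ = d / √(1/n₁ + 1/n₂) = 1.00 / √(1/49 + 1/125) = 5.9331

δ ≈ 5.933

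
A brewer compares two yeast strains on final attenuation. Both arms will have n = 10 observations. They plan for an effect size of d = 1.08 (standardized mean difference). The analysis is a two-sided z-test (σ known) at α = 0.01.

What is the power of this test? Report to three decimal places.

Noncentrality parameter: δ = d·√(n/2) = 1.08 × √(10/2) = 2.4150
Critical value for a two-sided test at α = 0.01: z_{α/2} = 2.576.
Power = Φ(δ − 2.576) + Φ(−δ − 2.576) = Φ(-0.161) + Φ(-4.991) = 0.4361 + 0.0000 = 0.4361.

Power ≈ 0.436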